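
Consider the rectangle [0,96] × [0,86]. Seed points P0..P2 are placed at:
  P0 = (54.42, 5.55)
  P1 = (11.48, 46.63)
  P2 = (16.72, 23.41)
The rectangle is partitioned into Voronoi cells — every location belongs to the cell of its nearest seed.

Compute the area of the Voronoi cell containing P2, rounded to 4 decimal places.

Area of P2's cell: 1396.4876

1. box [0,96]×[0,86]: [(0, 0) (96, 0) (96, 86) (0, 86)]
2. ⊥bis P2·P0 via (35.57,14.48): [(0, 0) (28.7102, 0) (69.4519, 86) (0, 86)]  |A|=4220.9717
3. ⊥bis P2·P1 via (14.1,35.02): [(0, 31.8381) (0, 0) (28.7102, 0) (49.0355, 42.9038)]  |A|=1396.4876
4. canonical 4-gon: [(0, 31.8381) (0, 0) (28.7102, 0) (49.0355, 42.9038)]
5. shoelace: 1396.4876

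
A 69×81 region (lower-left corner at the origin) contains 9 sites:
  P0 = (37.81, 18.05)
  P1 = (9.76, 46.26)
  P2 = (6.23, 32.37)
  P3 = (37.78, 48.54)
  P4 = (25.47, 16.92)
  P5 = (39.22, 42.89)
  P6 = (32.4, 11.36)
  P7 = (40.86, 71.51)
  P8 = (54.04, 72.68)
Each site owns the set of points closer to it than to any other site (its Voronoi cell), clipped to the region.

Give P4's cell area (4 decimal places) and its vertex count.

1. box [0,69]×[0,81]: [(0, 0) (69, 0) (69, 81) (0, 81)]
2. ⊥bis P4·P0 via (31.64,17.485): [(0, 0) (33.2411, 0) (25.8238, 81) (0, 81)]  |A|=2392.1299
3. ⊥bis P4·P1 via (17.615,31.59): [(0, 22.1581) (0, 0) (33.2411, 0) (29.7532, 38.0894)]  |A|=962.7044
4. ⊥bis P4·P2 via (15.85,24.645): [(24.3023, 35.1707) (0, 4.9069) (0, 0) (33.2411, 0) (29.7532, 38.0894)]  |A|=753.0824
5. ⊥bis P4·P3 via (31.625,32.73): [(24.7458, 35.4082) (24.3023, 35.1707) (0, 4.9069) (0, 0) (33.2411, 0) (30.1929, 33.2875)]  |A|=740.4704
6. ⊥bis P4·P5 via (32.345,29.905): [(23.7346, 34.4638) (0, 4.9069) (0, 0) (33.2411, 0) (30.4088, 30.9301)]  |A|=729.2516
7. ⊥bis P4·P6 via (28.935,14.14): [(23.7346, 34.4638) (0, 4.9069) (0, 0) (17.5904, 0) (31.6378, 17.5088) (30.4088, 30.9301)]  |A|=592.2383
8. ⊥bis P4·P7 via (33.165,44.215): [(23.7346, 34.4638) (0, 4.9069) (0, 0) (17.5904, 0) (31.6378, 17.5088) (30.4088, 30.9301)]  |A|=592.2383
9. ⊥bis P4·P8 via (39.755,44.8): [(23.7346, 34.4638) (0, 4.9069) (0, 0) (17.5904, 0) (31.6378, 17.5088) (30.4088, 30.9301)]  |A|=592.2383
10. canonical 6-gon: [(23.7346, 34.4638) (0, 4.9069) (0, 0) (17.5904, 0) (31.6378, 17.5088) (30.4088, 30.9301)]
11. shoelace: 592.2383

Area of P4's cell: 592.2383 (6 vertices)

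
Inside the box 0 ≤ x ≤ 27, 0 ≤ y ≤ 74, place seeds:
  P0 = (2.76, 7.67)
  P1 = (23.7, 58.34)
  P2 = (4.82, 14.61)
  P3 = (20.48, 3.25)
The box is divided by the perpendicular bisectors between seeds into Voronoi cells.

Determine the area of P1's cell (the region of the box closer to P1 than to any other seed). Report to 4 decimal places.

1. box [0,27]×[0,74]: [(0, 0) (27, 0) (27, 74) (0, 74)]
2. ⊥bis P1·P0 via (13.23,33.005): [(0, 38.4725) (27, 27.3144) (27, 74) (0, 74)]  |A|=1109.8777
3. ⊥bis P1·P2 via (14.26,36.475): [(0, 42.6316) (27, 30.9746) (27, 74) (0, 74)]  |A|=1004.3157
4. ⊥bis P1·P3 via (22.09,30.795): [(0, 42.6316) (27, 30.9746) (27, 74) (0, 74)]  |A|=1004.3157
5. canonical 4-gon: [(0, 42.6316) (27, 30.9746) (27, 74) (0, 74)]
6. shoelace: 1004.3157

Area of P1's cell: 1004.3157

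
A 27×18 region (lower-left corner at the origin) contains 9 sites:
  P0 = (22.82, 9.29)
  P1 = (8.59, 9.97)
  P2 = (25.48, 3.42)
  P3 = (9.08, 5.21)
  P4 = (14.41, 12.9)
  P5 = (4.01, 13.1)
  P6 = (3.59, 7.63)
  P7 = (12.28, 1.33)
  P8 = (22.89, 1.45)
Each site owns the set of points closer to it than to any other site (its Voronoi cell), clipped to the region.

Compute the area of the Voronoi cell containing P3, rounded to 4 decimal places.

Area of P3's cell: 46.7126

1. box [0,27]×[0,18]: [(0, 0) (27, 0) (27, 18) (0, 18)]
2. ⊥bis P3·P0 via (15.95,7.25): [(0, 0) (18.1028, 0) (12.7579, 18) (0, 18)]  |A|=277.7463
3. ⊥bis P3·P1 via (8.835,7.59): [(0, 6.6805) (0, 0) (18.1028, 0) (15.641, 8.2906)]  |A|=127.2868
4. ⊥bis P3·P2 via (17.28,4.315): [(0, 6.6805) (0, 0) (16.809, 0) (17.1568, 3.186) (15.641, 8.2906)]  |A|=125.2258
5. ⊥bis P3·P4 via (11.745,9.055): [(13.209, 8.0403) (0, 6.6805) (0, 0) (16.809, 0) (17.1568, 3.186) (16.3648, 5.8529)]  |A|=122.171
6. ⊥bis P3·P5 via (6.545,9.155): [(13.209, 8.0403) (3.2081, 7.0108) (0, 4.9493) (0, 0) (16.809, 0) (17.1568, 3.186) (16.3648, 5.8529)]  |A|=119.394
7. ⊥bis P3·P6 via (6.335,6.42): [(13.209, 8.0403) (6.7564, 7.376) (3.5051, 0) (16.809, 0) (17.1568, 3.186) (16.3648, 5.8529)]  |A|=86.6761
8. ⊥bis P3·P7 via (10.68,3.27): [(14.9776, 6.8144) (13.209, 8.0403) (6.7564, 7.376) (3.5051, 0) (6.7151, 0)]  |A|=46.7126
9. ⊥bis P3·P8 via (15.985,3.33): [(14.9776, 6.8144) (13.209, 8.0403) (6.7564, 7.376) (3.5051, 0) (6.7151, 0)]  |A|=46.7126
10. canonical 5-gon: [(14.9776, 6.8144) (13.209, 8.0403) (6.7564, 7.376) (3.5051, 0) (6.7151, 0)]
11. shoelace: 46.7126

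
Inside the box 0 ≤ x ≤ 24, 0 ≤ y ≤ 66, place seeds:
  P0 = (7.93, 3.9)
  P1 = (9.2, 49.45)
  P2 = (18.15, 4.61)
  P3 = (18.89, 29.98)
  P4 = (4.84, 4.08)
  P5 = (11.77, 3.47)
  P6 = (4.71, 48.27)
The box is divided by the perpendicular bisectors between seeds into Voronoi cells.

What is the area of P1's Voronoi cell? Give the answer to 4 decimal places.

Area of P1's cell: 455.8146

1. box [0,24]×[0,66]: [(0, 0) (24, 0) (24, 66) (0, 66)]
2. ⊥bis P1·P0 via (8.565,26.675): [(0, 26.9138) (24, 26.2446) (24, 66) (0, 66)]  |A|=946.0985
3. ⊥bis P1·P2 via (13.675,27.03): [(0, 26.9138) (11.4881, 26.5935) (24, 29.0909) (24, 66) (0, 66)]  |A|=928.2928
4. ⊥bis P1·P3 via (14.045,39.715): [(0, 32.725) (24, 44.6695) (24, 66) (0, 66)]  |A|=655.2666
5. ⊥bis P1·P4 via (7.02,26.765): [(0, 32.725) (24, 44.6695) (24, 66) (0, 66)]  |A|=655.2666
6. ⊥bis P1·P5 via (10.485,26.46): [(0, 32.725) (24, 44.6695) (24, 66) (0, 66)]  |A|=655.2666
7. ⊥bis P1·P6 via (6.955,48.86): [(9.9005, 37.6523) (24, 44.6695) (24, 66) (2.4505, 66)]  |A|=455.8146
8. canonical 4-gon: [(9.9005, 37.6523) (24, 44.6695) (24, 66) (2.4505, 66)]
9. shoelace: 455.8146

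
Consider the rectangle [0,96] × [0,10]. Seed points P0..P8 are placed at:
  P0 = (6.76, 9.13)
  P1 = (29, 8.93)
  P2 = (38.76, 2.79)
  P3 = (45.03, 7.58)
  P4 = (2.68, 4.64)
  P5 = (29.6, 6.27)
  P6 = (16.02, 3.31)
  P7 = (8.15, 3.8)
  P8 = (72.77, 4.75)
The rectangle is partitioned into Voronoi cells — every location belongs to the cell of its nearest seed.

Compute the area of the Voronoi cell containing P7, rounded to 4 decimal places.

Area of P7's cell: 46.6499

1. box [0,96]×[0,10]: [(0, 0) (96, 0) (96, 10) (0, 10)]
2. ⊥bis P7·P0 via (7.455,6.465): [(0, 4.5208) (0, 0) (96, 0) (96, 10) (21.0101, 10)]  |A|=902.4411
3. ⊥bis P7·P1 via (18.575,6.365): [(17.8814, 9.1841) (0, 4.5208) (0, 0) (20.1411, 0)]  |A|=132.9078
4. ⊥bis P7·P2 via (23.455,3.295): [(17.8814, 9.1841) (0, 4.5208) (0, 0) (20.1411, 0)]  |A|=132.9078
5. ⊥bis P7·P3 via (26.59,5.69): [(17.8814, 9.1841) (0, 4.5208) (0, 0) (20.1411, 0)]  |A|=132.9078
6. ⊥bis P7·P4 via (5.415,4.22): [(17.8814, 9.1841) (5.689, 6.0045) (4.767, 0) (20.1411, 0)]  |A|=105.7368
7. ⊥bis P7·P5 via (18.875,5.035): [(18.851, 5.2431) (17.8814, 9.1841) (5.689, 6.0045) (4.767, 0) (19.4548, 0)]  |A|=103.9377
8. ⊥bis P7·P6 via (12.085,3.555): [(12.3456, 7.7404) (5.689, 6.0045) (4.767, 0) (11.8637, 0)]  |A|=46.6499
9. ⊥bis P7·P8 via (40.46,4.275): [(12.3456, 7.7404) (5.689, 6.0045) (4.767, 0) (11.8637, 0)]  |A|=46.6499
10. canonical 4-gon: [(12.3456, 7.7404) (5.689, 6.0045) (4.767, 0) (11.8637, 0)]
11. shoelace: 46.6499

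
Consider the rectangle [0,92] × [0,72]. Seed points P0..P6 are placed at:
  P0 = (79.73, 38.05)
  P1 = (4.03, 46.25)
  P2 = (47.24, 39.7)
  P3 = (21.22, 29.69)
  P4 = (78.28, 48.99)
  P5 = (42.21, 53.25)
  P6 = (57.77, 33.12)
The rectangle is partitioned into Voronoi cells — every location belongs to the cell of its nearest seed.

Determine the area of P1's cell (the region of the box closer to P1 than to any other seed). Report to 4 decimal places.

Area of P1's cell: 767.0107

1. box [0,92]×[0,72]: [(0, 0) (92, 0) (92, 72) (0, 72)]
2. ⊥bis P1·P0 via (41.88,42.15): [(0, 0) (37.3142, 0) (45.1134, 72) (0, 72)]  |A|=2967.3949
3. ⊥bis P1·P2 via (25.635,42.975): [(0, 0) (19.1206, 0) (30.0348, 72) (0, 72)]  |A|=1769.5939
4. ⊥bis P1·P3 via (12.625,37.97): [(0, 24.8647) (27.1641, 53.0622) (30.0348, 72) (0, 72)]  |A|=924.5896
5. ⊥bis P1·P4 via (41.155,47.62): [(0, 24.8647) (27.1641, 53.0622) (30.0348, 72) (0, 72)]  |A|=924.5896
6. ⊥bis P1·P5 via (23.12,49.75): [(0, 24.8647) (23.2564, 49.0059) (19.0406, 72) (0, 72)]  |A|=767.0107
7. ⊥bis P1·P6 via (30.9,39.685): [(0, 24.8647) (23.2564, 49.0059) (19.0406, 72) (0, 72)]  |A|=767.0107
8. canonical 4-gon: [(0, 24.8647) (23.2564, 49.0059) (19.0406, 72) (0, 72)]
9. shoelace: 767.0107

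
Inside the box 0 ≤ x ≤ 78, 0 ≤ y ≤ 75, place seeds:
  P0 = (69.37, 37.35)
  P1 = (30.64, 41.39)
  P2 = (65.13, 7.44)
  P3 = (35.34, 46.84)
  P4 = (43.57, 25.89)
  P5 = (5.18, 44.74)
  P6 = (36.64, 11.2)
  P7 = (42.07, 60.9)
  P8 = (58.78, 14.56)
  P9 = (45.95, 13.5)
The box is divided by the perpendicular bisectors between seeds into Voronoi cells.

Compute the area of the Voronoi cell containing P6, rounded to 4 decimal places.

1. box [0,78]×[0,75]: [(0, 0) (78, 0) (78, 75) (0, 75)]
2. ⊥bis P6·P0 via (53.005,24.275): [(0, 0) (72.3998, 0) (12.4777, 75) (0, 75)]  |A|=3182.9054
3. ⊥bis P6·P1 via (33.64,26.295): [(0, 19.6093) (0, 0) (72.3998, 0) (48.9587, 29.3395)]  |A|=1542.1091
4. ⊥bis P6·P2 via (50.885,9.32): [(0, 19.6093) (0, 0) (49.655, 0) (52.8794, 24.4322) (48.9587, 29.3395)]  |A|=1264.2569
5. ⊥bis P6·P3 via (35.99,29.02): [(0, 19.6093) (0, 0) (49.655, 0) (52.8794, 24.4322) (48.9587, 29.3395)]  |A|=1264.2569
6. ⊥bis P6·P4 via (40.105,18.545): [(26.63, 24.9018) (0, 19.6093) (0, 0) (49.655, 0) (51.3993, 13.2169)]  |A|=1053.2262
7. ⊥bis P6·P5 via (20.91,27.97): [(26.63, 24.9018) (15.2218, 22.6345) (0, 8.3567) (0, 0) (49.655, 0) (51.3993, 13.2169)]  |A|=967.5839
8. ⊥bis P6·P7 via (39.355,36.05): [(26.63, 24.9018) (15.2218, 22.6345) (0, 8.3567) (0, 0) (49.655, 0) (51.3993, 13.2169)]  |A|=967.5839
9. ⊥bis P6·P8 via (47.71,12.88): [(47.3704, 15.1175) (26.63, 24.9018) (15.2218, 22.6345) (0, 8.3567) (0, 0) (49.655, 0) (49.6595, 0.0342)]  |A|=939.3748
10. ⊥bis P6·P9 via (41.295,12.35): [(39.7196, 18.7268) (26.63, 24.9018) (15.2218, 22.6345) (0, 8.3567) (0, 0) (44.346, 0)]  |A|=835.8839
11. canonical 6-gon: [(39.7196, 18.7268) (26.63, 24.9018) (15.2218, 22.6345) (0, 8.3567) (0, 0) (44.346, 0)]
12. shoelace: 835.8839

Area of P6's cell: 835.8839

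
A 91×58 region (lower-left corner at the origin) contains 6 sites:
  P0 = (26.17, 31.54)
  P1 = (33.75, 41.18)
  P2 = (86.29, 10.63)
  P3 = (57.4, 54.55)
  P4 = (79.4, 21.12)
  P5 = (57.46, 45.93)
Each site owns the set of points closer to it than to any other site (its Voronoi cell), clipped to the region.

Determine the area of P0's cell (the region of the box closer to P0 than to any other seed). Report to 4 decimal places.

1. box [0,91]×[0,58]: [(0, 0) (91, 0) (91, 58) (0, 58)]
2. ⊥bis P0·P1 via (29.96,36.36): [(0, 0) (76.2015, 0) (2.4389, 58) (0, 58)]  |A|=2280.5722
3. ⊥bis P0·P2 via (56.23,21.085): [(0, 0) (48.8965, 0) (54.7603, 16.8593) (2.4389, 58) (0, 58)]  |A|=2050.4005
4. ⊥bis P0·P3 via (41.785,43.045): [(0, 0) (48.8965, 0) (54.7603, 16.8593) (2.4389, 58) (0, 58)]  |A|=2050.4005
5. ⊥bis P0·P4 via (52.785,26.33): [(0, 0) (47.6308, 0) (51.4419, 19.4687) (2.4389, 58) (0, 58)]  |A|=2002.4557
6. ⊥bis P0·P5 via (41.815,38.735): [(0, 0) (47.6308, 0) (51.213, 18.2997) (50.2413, 20.4127) (2.4389, 58) (0, 58)]  |A|=2001.646
7. canonical 6-gon: [(0, 0) (47.6308, 0) (51.213, 18.2997) (50.2413, 20.4127) (2.4389, 58) (0, 58)]
8. shoelace: 2001.646

Area of P0's cell: 2001.6460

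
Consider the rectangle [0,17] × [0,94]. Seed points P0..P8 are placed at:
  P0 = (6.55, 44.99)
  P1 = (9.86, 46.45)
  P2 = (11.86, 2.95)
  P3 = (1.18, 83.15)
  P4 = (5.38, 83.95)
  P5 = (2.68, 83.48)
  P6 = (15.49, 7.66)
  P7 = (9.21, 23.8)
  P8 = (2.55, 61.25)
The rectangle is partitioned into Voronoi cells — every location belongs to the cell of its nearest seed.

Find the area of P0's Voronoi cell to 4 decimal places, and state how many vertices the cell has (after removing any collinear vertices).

1. box [0,17]×[0,94]: [(0, 0) (17, 0) (17, 94) (0, 94)]
2. ⊥bis P0·P1 via (8.205,45.72): [(0, 64.3217) (0, 0) (17, 0) (17, 25.7807)]  |A|=765.8704
3. ⊥bis P0·P2 via (9.205,23.97): [(0, 64.3217) (0, 22.8073) (17, 24.9546) (17, 25.7807)]  |A|=359.8942
4. ⊥bis P0·P3 via (3.865,64.07): [(0.3304, 63.5726) (0, 63.5261) (0, 22.8073) (17, 24.9546) (17, 25.7807)]  |A|=359.7627
5. ⊥bis P0·P4 via (5.965,64.47): [(0.3304, 63.5726) (0, 63.5261) (0, 22.8073) (17, 24.9546) (17, 25.7807)]  |A|=359.7627
6. ⊥bis P0·P5 via (4.615,64.235): [(0.3304, 63.5726) (0, 63.5261) (0, 22.8073) (17, 24.9546) (17, 25.7807)]  |A|=359.7627
7. ⊥bis P0·P6 via (11.02,26.325): [(16.2115, 27.5683) (0.3304, 63.5726) (0, 63.5261) (0, 23.6859)]  |A|=329.2527
8. ⊥bis P0·P7 via (7.88,34.395): [(12.9212, 35.0278) (0.3304, 63.5726) (0, 63.5261) (0, 33.4058)]  |A|=199.6038
9. ⊥bis P0·P8 via (4.55,53.12): [(12.9212, 35.0278) (4.9027, 53.2068) (0, 52.0007) (0, 33.4058)]  |A|=169.5321
10. canonical 4-gon: [(12.9212, 35.0278) (4.9027, 53.2068) (0, 52.0007) (0, 33.4058)]
11. shoelace: 169.5321

Area of P0's cell: 169.5321 (4 vertices)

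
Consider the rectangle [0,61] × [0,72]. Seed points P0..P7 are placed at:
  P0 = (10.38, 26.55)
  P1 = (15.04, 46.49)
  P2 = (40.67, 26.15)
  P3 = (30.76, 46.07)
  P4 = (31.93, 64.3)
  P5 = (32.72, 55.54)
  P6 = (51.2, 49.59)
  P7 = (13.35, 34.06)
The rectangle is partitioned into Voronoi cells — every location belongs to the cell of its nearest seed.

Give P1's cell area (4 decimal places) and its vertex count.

1. box [0,61]×[0,72]: [(0, 0) (61, 0) (61, 72) (0, 72)]
2. ⊥bis P1·P0 via (12.71,36.52): [(0, 39.4903) (61, 25.2346) (61, 72) (0, 72)]  |A|=2417.8901
3. ⊥bis P1·P2 via (27.855,36.32): [(0, 39.4903) (25.6195, 33.503) (56.1707, 72) (0, 72)]  |A|=1497.6403
4. ⊥bis P1·P3 via (22.9,46.28): [(0, 39.4903) (22.5776, 34.2139) (23.5872, 72) (0, 72)]  |A|=812.6288
5. ⊥bis P1·P4 via (23.485,55.395): [(0, 39.4903) (22.5776, 34.2139) (23.152, 55.7108) (5.9755, 72) (0, 72)]  |A|=669.1892
6. ⊥bis P1·P5 via (23.88,51.015): [(0, 39.4903) (22.5776, 34.2139) (23.0688, 52.5997) (19.8955, 58.7991) (5.9755, 72) (0, 72)]  |A|=663.9952
7. ⊥bis P1·P6 via (33.12,48.04): [(0, 39.4903) (22.5776, 34.2139) (23.0688, 52.5997) (19.8955, 58.7991) (5.9755, 72) (0, 72)]  |A|=663.9952
8. ⊥bis P1·P7 via (14.195,40.275): [(0, 42.205) (22.7086, 39.1175) (23.0688, 52.5997) (19.8955, 58.7991) (5.9755, 72) (0, 72)]  |A|=577.4715
9. canonical 6-gon: [(0, 42.205) (22.7086, 39.1175) (23.0688, 52.5997) (19.8955, 58.7991) (5.9755, 72) (0, 72)]
10. shoelace: 577.4715

Area of P1's cell: 577.4715 (6 vertices)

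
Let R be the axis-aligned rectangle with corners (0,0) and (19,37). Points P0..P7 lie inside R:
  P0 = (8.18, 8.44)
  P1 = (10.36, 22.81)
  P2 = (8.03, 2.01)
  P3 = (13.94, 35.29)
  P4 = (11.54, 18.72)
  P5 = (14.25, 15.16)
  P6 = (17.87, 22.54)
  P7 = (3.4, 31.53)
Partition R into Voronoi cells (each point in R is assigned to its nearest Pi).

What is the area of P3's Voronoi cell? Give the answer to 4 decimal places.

1. box [0,19]×[0,37]: [(0, 0) (19, 0) (19, 37) (0, 37)]
2. ⊥bis P3·P0 via (11.06,21.865): [(0, 24.2376) (19, 20.1617) (19, 37) (0, 37)]  |A|=281.2065
3. ⊥bis P3·P1 via (12.15,29.05): [(0, 32.5353) (19, 27.085) (19, 37) (0, 37)]  |A|=136.6067
4. ⊥bis P3·P2 via (10.985,18.65): [(0, 32.5353) (19, 27.085) (19, 37) (0, 37)]  |A|=136.6067
5. ⊥bis P3·P4 via (12.74,27.005): [(0, 32.5353) (19, 27.085) (19, 37) (0, 37)]  |A|=136.6067
6. ⊥bis P3·P5 via (14.095,25.225): [(0, 32.5353) (19, 27.085) (19, 37) (0, 37)]  |A|=136.6067
7. ⊥bis P3·P6 via (15.905,28.915): [(0, 32.5353) (14.3218, 28.427) (19, 29.869) (19, 37) (0, 37)]  |A|=130.0947
8. ⊥bis P3·P7 via (8.67,33.41): [(10.006, 29.665) (14.3218, 28.427) (19, 29.869) (19, 37) (7.3893, 37)]  |A|=80.6578
9. canonical 5-gon: [(10.006, 29.665) (14.3218, 28.427) (19, 29.869) (19, 37) (7.3893, 37)]
10. shoelace: 80.6578

Area of P3's cell: 80.6578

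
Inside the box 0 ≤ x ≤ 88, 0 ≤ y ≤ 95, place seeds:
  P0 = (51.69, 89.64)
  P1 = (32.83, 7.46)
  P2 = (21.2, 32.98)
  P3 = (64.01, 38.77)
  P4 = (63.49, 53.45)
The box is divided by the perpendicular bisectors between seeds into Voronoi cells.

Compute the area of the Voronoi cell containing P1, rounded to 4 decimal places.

1. box [0,88]×[0,95]: [(0, 0) (88, 0) (88, 95) (0, 95)]
2. ⊥bis P1·P0 via (42.26,48.55): [(0, 58.2485) (0, 0) (88, 0) (88, 38.0528)]  |A|=4237.2595
3. ⊥bis P1·P2 via (27.015,20.22): [(73.4655, 41.3885) (0, 7.9087) (0, 0) (88, 0) (88, 38.0528)]  |A|=2388.1402
4. ⊥bis P1·P3 via (48.42,23.115): [(43.6943, 27.8211) (0, 7.9087) (0, 0) (71.6314, 0)]  |A|=1169.2142
5. ⊥bis P1·P4 via (48.16,30.455): [(43.6943, 27.8211) (0, 7.9087) (0, 0) (71.6314, 0)]  |A|=1169.2142
6. canonical 4-gon: [(43.6943, 27.8211) (0, 7.9087) (0, 0) (71.6314, 0)]
7. shoelace: 1169.2142

Area of P1's cell: 1169.2142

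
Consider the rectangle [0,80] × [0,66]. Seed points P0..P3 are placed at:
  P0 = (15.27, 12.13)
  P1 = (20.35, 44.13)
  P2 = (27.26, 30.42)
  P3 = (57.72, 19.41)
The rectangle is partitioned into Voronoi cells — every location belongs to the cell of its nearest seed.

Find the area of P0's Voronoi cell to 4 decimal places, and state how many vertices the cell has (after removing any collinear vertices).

Area of P0's cell: 849.7627 (5 vertices)

1. box [0,80]×[0,66]: [(0, 0) (80, 0) (80, 66) (0, 66)]
2. ⊥bis P0·P1 via (17.81,28.13): [(0, 30.9573) (0, 0) (80, 0) (80, 18.2573)]  |A|=1968.587
3. ⊥bis P0·P2 via (21.265,21.275): [(8.5707, 29.5967) (0, 30.9573) (0, 0) (53.7187, 0)]  |A|=927.6121
4. ⊥bis P0·P3 via (36.495,15.77): [(37.3604, 10.7237) (8.5707, 29.5967) (0, 30.9573) (0, 0) (39.1995, 0)]  |A|=849.7627
5. canonical 5-gon: [(37.3604, 10.7237) (8.5707, 29.5967) (0, 30.9573) (0, 0) (39.1995, 0)]
6. shoelace: 849.7627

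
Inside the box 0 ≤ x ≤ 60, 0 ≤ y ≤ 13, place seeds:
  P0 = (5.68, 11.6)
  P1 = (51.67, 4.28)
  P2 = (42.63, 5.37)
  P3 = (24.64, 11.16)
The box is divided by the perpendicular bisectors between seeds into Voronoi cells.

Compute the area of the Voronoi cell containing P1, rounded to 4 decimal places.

1. box [0,60]×[0,13]: [(0, 0) (60, 0) (60, 13) (0, 13)]
2. ⊥bis P1·P0 via (28.675,7.94): [(27.4112, 0) (60, 0) (60, 13) (29.4804, 13)]  |A|=410.2046
3. ⊥bis P1·P2 via (47.15,4.825): [(46.5682, 0) (60, 0) (60, 13) (48.1357, 13)]  |A|=164.4245
4. ⊥bis P1·P3 via (38.155,7.72): [(46.5682, 0) (60, 0) (60, 13) (48.1357, 13)]  |A|=164.4245
5. canonical 4-gon: [(46.5682, 0) (60, 0) (60, 13) (48.1357, 13)]
6. shoelace: 164.4245

Area of P1's cell: 164.4245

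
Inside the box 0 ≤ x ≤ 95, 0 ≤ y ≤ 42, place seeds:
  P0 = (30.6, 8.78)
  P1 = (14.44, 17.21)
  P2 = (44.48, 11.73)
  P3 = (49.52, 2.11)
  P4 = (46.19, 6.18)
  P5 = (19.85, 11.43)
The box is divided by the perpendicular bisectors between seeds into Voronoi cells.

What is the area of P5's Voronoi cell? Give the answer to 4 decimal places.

Area of P5's cell: 265.4426

1. box [0,95]×[0,42]: [(0, 0) (95, 0) (95, 42) (0, 42)]
2. ⊥bis P5·P0 via (25.225,10.105): [(0, 0) (22.734, 0) (33.0875, 42) (0, 42)]  |A|=1172.2513
3. ⊥bis P5·P1 via (17.145,14.32): [(1.8456, 0) (22.734, 0) (28.9992, 25.4153)]  |A|=265.4426
4. ⊥bis P5·P2 via (32.165,11.58): [(1.8456, 0) (22.734, 0) (28.9992, 25.4153)]  |A|=265.4426
5. ⊥bis P5·P3 via (34.685,6.77): [(1.8456, 0) (22.734, 0) (28.9992, 25.4153)]  |A|=265.4426
6. ⊥bis P5·P4 via (33.02,8.805): [(1.8456, 0) (22.734, 0) (28.9992, 25.4153)]  |A|=265.4426
7. canonical 3-gon: [(1.8456, 0) (22.734, 0) (28.9992, 25.4153)]
8. shoelace: 265.4426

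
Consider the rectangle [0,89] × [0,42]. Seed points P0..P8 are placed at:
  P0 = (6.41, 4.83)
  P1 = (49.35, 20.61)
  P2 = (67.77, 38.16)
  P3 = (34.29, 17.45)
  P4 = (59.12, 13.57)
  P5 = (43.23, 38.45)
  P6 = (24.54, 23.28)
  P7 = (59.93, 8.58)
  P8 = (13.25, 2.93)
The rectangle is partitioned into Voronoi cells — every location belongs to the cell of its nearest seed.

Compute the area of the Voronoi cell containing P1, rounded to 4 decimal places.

1. box [0,89]×[0,42]: [(0, 0) (89, 0) (89, 42) (0, 42)]
2. ⊥bis P1·P0 via (27.88,12.72): [(32.5545, 0) (89, 0) (89, 42) (17.1199, 42)]  |A|=2694.8382
3. ⊥bis P1·P2 via (58.56,29.385): [(32.5545, 0) (86.5571, 0) (46.5408, 42) (17.1199, 42)]  |A|=1751.8947
4. ⊥bis P1·P3 via (41.82,19.03): [(45.813, 0) (86.5571, 0) (46.5408, 42) (37.0003, 42)]  |A|=1055.9777
5. ⊥bis P1·P4 via (54.235,17.09): [(44.9351, 4.1838) (61.1418, 26.6752) (46.5408, 42) (37.0003, 42)]  |A|=468.7745
6. ⊥bis P1·P5 via (46.29,29.53): [(40.0649, 27.3945) (44.9351, 4.1838) (61.1418, 26.6752) (55.4334, 32.6666)]  |A|=303.9409
7. ⊥bis P1·P6 via (36.945,21.945): [(40.0649, 27.3945) (44.9351, 4.1838) (61.1418, 26.6752) (55.4334, 32.6666)]  |A|=303.9409
8. ⊥bis P1·P7 via (54.64,14.595): [(40.0649, 27.3945) (44.6028, 5.7676) (48.6259, 9.3058) (61.1418, 26.6752) (55.4334, 32.6666)]  |A|=300.167
9. ⊥bis P1·P8 via (31.3,11.77): [(40.0649, 27.3945) (44.6028, 5.7676) (48.6259, 9.3058) (61.1418, 26.6752) (55.4334, 32.6666)]  |A|=300.167
10. canonical 5-gon: [(40.0649, 27.3945) (44.6028, 5.7676) (48.6259, 9.3058) (61.1418, 26.6752) (55.4334, 32.6666)]
11. shoelace: 300.167

Area of P1's cell: 300.1670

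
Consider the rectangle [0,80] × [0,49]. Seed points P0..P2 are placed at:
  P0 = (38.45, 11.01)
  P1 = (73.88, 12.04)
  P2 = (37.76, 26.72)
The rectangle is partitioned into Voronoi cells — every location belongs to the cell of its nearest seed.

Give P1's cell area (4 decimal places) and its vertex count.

Area of P1's cell: 998.7979 (5 vertices)

1. box [0,80]×[0,49]: [(0, 0) (80, 0) (80, 49) (0, 49)]
2. ⊥bis P1·P0 via (56.165,11.525): [(56.5, 0) (80, 0) (80, 49) (55.0755, 49)]  |A|=1186.3979
3. ⊥bis P1·P2 via (55.82,19.38): [(55.9289, 19.6478) (56.5, 0) (80, 0) (80, 49) (67.8583, 49)]  |A|=998.7979
4. canonical 5-gon: [(55.9289, 19.6478) (56.5, 0) (80, 0) (80, 49) (67.8583, 49)]
5. shoelace: 998.7979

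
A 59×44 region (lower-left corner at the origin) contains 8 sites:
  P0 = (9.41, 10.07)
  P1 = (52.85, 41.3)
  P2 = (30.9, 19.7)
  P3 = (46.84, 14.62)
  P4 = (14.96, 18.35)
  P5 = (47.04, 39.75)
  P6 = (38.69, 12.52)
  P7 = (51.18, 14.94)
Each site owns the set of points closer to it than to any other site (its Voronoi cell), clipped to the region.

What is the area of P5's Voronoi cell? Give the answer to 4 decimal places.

Area of P5's cell: 326.8587

1. box [0,59]×[0,44]: [(0, 0) (59, 0) (59, 44) (0, 44)]
2. ⊥bis P5·P0 via (28.225,24.91): [(47.8723, 0) (59, 0) (59, 44) (13.1681, 44)]  |A|=1253.1107
3. ⊥bis P5·P1 via (49.945,40.525): [(47.8723, 0) (59, 0) (59, 6.5834) (49.0179, 44) (13.1681, 44)]  |A|=1066.363
4. ⊥bis P5·P2 via (38.97,29.725): [(56.6158, 15.5204) (49.0179, 44) (21.2368, 44)]  |A|=395.598
5. ⊥bis P5·P3 via (46.94,27.185): [(42.0773, 27.2237) (53.5178, 27.1326) (49.0179, 44) (21.2368, 44)]  |A|=329.3135
6. ⊥bis P5·P4 via (31,29.05): [(42.0773, 27.2237) (53.5178, 27.1326) (49.0179, 44) (21.2368, 44)]  |A|=329.3135
7. ⊥bis P5·P6 via (42.865,26.135): [(42.0773, 27.2237) (53.5178, 27.1326) (49.0179, 44) (21.2368, 44)]  |A|=329.3135
8. ⊥bis P5·P7 via (49.11,27.345): [(42.0773, 27.2237) (48.096, 27.1758) (53.2757, 28.0401) (49.0179, 44) (21.2368, 44)]  |A|=326.8587
9. canonical 5-gon: [(42.0773, 27.2237) (48.096, 27.1758) (53.2757, 28.0401) (49.0179, 44) (21.2368, 44)]
10. shoelace: 326.8587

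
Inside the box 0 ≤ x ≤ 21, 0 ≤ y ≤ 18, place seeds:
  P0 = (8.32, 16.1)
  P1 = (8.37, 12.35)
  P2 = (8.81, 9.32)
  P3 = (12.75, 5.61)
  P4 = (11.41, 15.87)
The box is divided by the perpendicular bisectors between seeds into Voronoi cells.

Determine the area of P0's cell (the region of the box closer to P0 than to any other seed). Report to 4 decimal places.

Area of P0's cell: 37.7276

1. box [0,21]×[0,18]: [(0, 0) (21, 0) (21, 18) (0, 18)]
2. ⊥bis P0·P1 via (8.345,14.225): [(0, 14.1137) (21, 14.3937) (21, 18) (0, 18)]  |A|=78.6716
3. ⊥bis P0·P2 via (8.565,12.71): [(0, 14.1137) (21, 14.3937) (21, 18) (0, 18)]  |A|=78.6716
4. ⊥bis P0·P3 via (10.535,10.855): [(0, 14.1137) (18.8465, 14.365) (21, 15.2744) (21, 18) (0, 18)]  |A|=77.7233
5. ⊥bis P0·P4 via (9.865,15.985): [(0, 14.1137) (9.7354, 14.2435) (10.015, 18) (0, 18)]  |A|=37.7276
6. canonical 4-gon: [(0, 14.1137) (9.7354, 14.2435) (10.015, 18) (0, 18)]
7. shoelace: 37.7276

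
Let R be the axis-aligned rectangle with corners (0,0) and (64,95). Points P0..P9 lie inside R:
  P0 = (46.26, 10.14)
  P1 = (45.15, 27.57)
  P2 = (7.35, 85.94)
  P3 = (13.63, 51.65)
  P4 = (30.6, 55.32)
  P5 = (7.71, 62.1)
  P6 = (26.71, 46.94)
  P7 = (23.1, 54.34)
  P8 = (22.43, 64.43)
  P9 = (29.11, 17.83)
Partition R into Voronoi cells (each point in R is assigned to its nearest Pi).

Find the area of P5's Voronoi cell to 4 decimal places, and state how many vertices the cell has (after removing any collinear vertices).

1. box [0,64]×[0,95]: [(0, 0) (64, 0) (64, 95) (0, 95)]
2. ⊥bis P5·P0 via (26.985,36.12): [(0, 16.0994) (64, 63.5821) (64, 95) (0, 95)]  |A|=3530.1944
3. ⊥bis P5·P1 via (26.43,44.835): [(0, 16.1776) (64, 85.5712) (64, 95) (0, 95)]  |A|=2824.0378
4. ⊥bis P5·P2 via (7.53,74.02): [(0, 73.9063) (0, 16.1776) (53.9937, 74.7216)]  |A|=1558.4926
5. ⊥bis P5·P3 via (10.67,56.875): [(41.8492, 74.5382) (0, 73.9063) (0, 50.8304)]  |A|=482.8545
6. ⊥bis P5·P4 via (19.155,58.71): [(20.2127, 62.281) (23.7624, 74.2651) (0, 73.9063) (0, 50.8304)]  |A|=374.9624
7. ⊥bis P5·P6 via (17.21,54.52): [(20.2127, 62.281) (23.7624, 74.2651) (0, 73.9063) (0, 50.8304)]  |A|=374.9624
8. ⊥bis P5·P7 via (15.405,58.22): [(16.349, 60.0922) (23.4933, 74.2611) (0, 73.9063) (0, 50.8304)]  |A|=353.8034
9. ⊥bis P5·P8 via (15.07,63.265): [(15.6361, 59.6884) (13.3537, 74.1079) (0, 73.9063) (0, 50.8304)]  |A|=276.9167
10. ⊥bis P5·P9 via (18.41,39.965): [(15.6361, 59.6884) (13.3537, 74.1079) (0, 73.9063) (0, 50.8304)]  |A|=276.9167
11. canonical 4-gon: [(15.6361, 59.6884) (13.3537, 74.1079) (0, 73.9063) (0, 50.8304)]
12. shoelace: 276.9167

Area of P5's cell: 276.9167 (4 vertices)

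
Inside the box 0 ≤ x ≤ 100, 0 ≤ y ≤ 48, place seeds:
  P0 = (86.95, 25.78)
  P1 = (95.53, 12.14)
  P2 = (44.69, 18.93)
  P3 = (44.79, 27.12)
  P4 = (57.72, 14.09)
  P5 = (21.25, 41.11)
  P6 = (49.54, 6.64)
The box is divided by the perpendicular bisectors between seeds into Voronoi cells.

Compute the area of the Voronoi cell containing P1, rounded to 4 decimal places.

Area of P1's cell: 404.2818

1. box [0,100]×[0,48]: [(0, 0) (100, 0) (100, 48) (0, 48)]
2. ⊥bis P1·P0 via (91.24,18.96): [(61.0985, 0) (100, 0) (100, 24.4703)]  |A|=475.9666
3. ⊥bis P1·P2 via (70.11,15.535): [(68.6714, 4.7636) (68.0352, 0) (100, 0) (100, 24.4703)]  |A|=459.4446
4. ⊥bis P1·P3 via (70.16,19.63): [(68.6714, 4.7636) (68.0352, 0) (100, 0) (100, 24.4703)]  |A|=459.4446
5. ⊥bis P1·P4 via (76.625,13.115): [(76.4465, 9.6544) (75.9486, 0) (100, 0) (100, 24.4703)]  |A|=404.2818
6. ⊥bis P1·P5 via (58.39,26.625): [(76.4465, 9.6544) (75.9486, 0) (100, 0) (100, 24.4703)]  |A|=404.2818
7. ⊥bis P1·P6 via (72.535,9.39): [(76.4465, 9.6544) (75.9486, 0) (100, 0) (100, 24.4703)]  |A|=404.2818
8. canonical 4-gon: [(76.4465, 9.6544) (75.9486, 0) (100, 0) (100, 24.4703)]
9. shoelace: 404.2818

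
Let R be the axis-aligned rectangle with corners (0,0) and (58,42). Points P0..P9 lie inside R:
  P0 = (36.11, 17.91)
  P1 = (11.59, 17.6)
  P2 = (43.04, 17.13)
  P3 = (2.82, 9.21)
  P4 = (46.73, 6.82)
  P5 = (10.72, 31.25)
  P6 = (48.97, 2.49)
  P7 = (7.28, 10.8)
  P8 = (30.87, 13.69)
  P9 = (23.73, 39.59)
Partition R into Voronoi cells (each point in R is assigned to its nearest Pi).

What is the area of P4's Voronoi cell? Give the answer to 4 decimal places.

Area of P4's cell: 181.9498

1. box [0,58]×[0,42]: [(0, 0) (58, 0) (58, 42) (0, 42)]
2. ⊥bis P4·P0 via (41.42,12.365): [(28.5078, 0) (58, 0) (58, 28.2423)]  |A|=416.4646
3. ⊥bis P4·P1 via (29.16,12.21): [(28.5078, 0) (58, 0) (58, 28.2423)]  |A|=416.4646
4. ⊥bis P4·P2 via (44.885,11.975): [(38.7018, 9.762) (28.5078, 0) (58, 0) (58, 16.6689)]  |A|=304.7917
5. ⊥bis P4·P3 via (24.775,8.015): [(38.7018, 9.762) (28.5078, 0) (58, 0) (58, 16.6689)]  |A|=304.7917
6. ⊥bis P4·P5 via (28.725,19.035): [(38.7018, 9.762) (28.5078, 0) (58, 0) (58, 16.6689)]  |A|=304.7917
7. ⊥bis P4·P6 via (47.85,4.655): [(38.7018, 9.762) (28.5078, 0) (38.8517, 0) (58, 9.9058) (58, 16.6689)]  |A|=209.9521
8. ⊥bis P4·P7 via (27.005,8.81): [(38.7018, 9.762) (28.5078, 0) (38.8517, 0) (58, 9.9058) (58, 16.6689)]  |A|=209.9521
9. ⊥bis P4·P8 via (38.8,10.255): [(38.7018, 9.762) (38.5047, 9.5732) (34.3579, 0) (38.8517, 0) (58, 9.9058) (58, 16.6689)]  |A|=181.9498
10. ⊥bis P4·P9 via (35.23,23.205): [(38.7018, 9.762) (38.5047, 9.5732) (34.3579, 0) (38.8517, 0) (58, 9.9058) (58, 16.6689)]  |A|=181.9498
11. canonical 6-gon: [(38.7018, 9.762) (38.5047, 9.5732) (34.3579, 0) (38.8517, 0) (58, 9.9058) (58, 16.6689)]
12. shoelace: 181.9498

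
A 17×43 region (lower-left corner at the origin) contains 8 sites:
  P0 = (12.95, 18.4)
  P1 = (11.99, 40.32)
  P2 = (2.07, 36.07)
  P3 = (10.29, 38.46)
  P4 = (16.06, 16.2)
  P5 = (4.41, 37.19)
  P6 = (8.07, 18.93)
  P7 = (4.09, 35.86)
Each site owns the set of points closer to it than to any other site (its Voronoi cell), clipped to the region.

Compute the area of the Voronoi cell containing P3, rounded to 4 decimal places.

1. box [0,17]×[0,43]: [(0, 0) (17, 0) (17, 43) (0, 43)]
2. ⊥bis P3·P0 via (11.62,28.43): [(0, 26.8892) (17, 29.1434) (17, 43) (0, 43)]  |A|=254.7232
3. ⊥bis P3·P1 via (11.14,39.39): [(0, 26.8892) (17, 29.1434) (17, 34.0341) (7.1902, 43) (0, 43)]  |A|=210.7465
4. ⊥bis P3·P2 via (6.18,37.265): [(8.8554, 28.0634) (17, 29.1434) (17, 34.0341) (7.1902, 43) (4.5125, 43)]  |A|=105.7116
5. ⊥bis P3·P4 via (13.175,27.33): [(8.8554, 28.0634) (17, 29.1434) (17, 34.0341) (7.1902, 43) (4.5125, 43)]  |A|=105.7116
6. ⊥bis P3·P5 via (7.35,37.825): [(9.4416, 28.1411) (17, 29.1434) (17, 34.0341) (7.1902, 43) (6.2323, 43)]  |A|=88.3883
7. ⊥bis P3·P6 via (9.18,28.695): [(9.3255, 28.6785) (11.5698, 28.4233) (17, 29.1434) (17, 34.0341) (7.1902, 43) (6.2323, 43)]  |A|=87.8002
8. ⊥bis P3·P7 via (7.19,37.16): [(7.8161, 35.667) (10.8179, 28.5088) (11.5698, 28.4233) (17, 29.1434) (17, 34.0341) (7.1902, 43) (6.2323, 43)]  |A|=82.7134
9. canonical 7-gon: [(7.8161, 35.667) (10.8179, 28.5088) (11.5698, 28.4233) (17, 29.1434) (17, 34.0341) (7.1902, 43) (6.2323, 43)]
10. shoelace: 82.7134

Area of P3's cell: 82.7134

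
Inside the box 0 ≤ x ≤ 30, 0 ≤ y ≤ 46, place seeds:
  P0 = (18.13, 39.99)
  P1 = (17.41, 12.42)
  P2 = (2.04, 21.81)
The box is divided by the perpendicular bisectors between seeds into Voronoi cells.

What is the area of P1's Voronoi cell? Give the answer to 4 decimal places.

Area of P1's cell: 593.2335

1. box [0,30]×[0,46]: [(0, 0) (30, 0) (30, 46) (0, 46)]
2. ⊥bis P1·P0 via (17.77,26.205): [(0, 26.6691) (0, 0) (30, 0) (30, 25.8856)]  |A|=788.3202
3. ⊥bis P1·P2 via (9.725,17.115): [(15.3175, 26.269) (0, 1.1967) (0, 0) (30, 0) (30, 25.8856)]  |A|=593.2335
4. canonical 5-gon: [(15.3175, 26.269) (0, 1.1967) (0, 0) (30, 0) (30, 25.8856)]
5. shoelace: 593.2335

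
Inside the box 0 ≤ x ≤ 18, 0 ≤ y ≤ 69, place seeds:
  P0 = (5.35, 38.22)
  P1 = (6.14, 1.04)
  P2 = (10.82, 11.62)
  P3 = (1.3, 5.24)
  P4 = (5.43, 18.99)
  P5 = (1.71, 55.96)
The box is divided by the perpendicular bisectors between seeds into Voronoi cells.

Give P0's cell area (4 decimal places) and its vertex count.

1. box [0,18]×[0,69]: [(0, 0) (18, 0) (18, 69) (0, 69)]
2. ⊥bis P0·P1 via (5.745,19.63): [(0, 19.5079) (18, 19.8904) (18, 69) (0, 69)]  |A|=887.4151
3. ⊥bis P0·P2 via (8.085,24.92): [(0, 23.2574) (18, 26.9589) (18, 69) (0, 69)]  |A|=790.0531
4. ⊥bis P0·P3 via (3.325,21.73): [(0, 23.2574) (18, 26.9589) (18, 69) (0, 69)]  |A|=790.0531
5. ⊥bis P0·P4 via (5.39,28.605): [(0, 28.5826) (18, 28.6575) (18, 69) (0, 69)]  |A|=726.8397
6. ⊥bis P0·P5 via (3.53,47.09): [(0, 46.3657) (0, 28.5826) (18, 28.6575) (18, 50.059)]  |A|=352.6623
7. canonical 4-gon: [(0, 46.3657) (0, 28.5826) (18, 28.6575) (18, 50.059)]
8. shoelace: 352.6623

Area of P0's cell: 352.6623 (4 vertices)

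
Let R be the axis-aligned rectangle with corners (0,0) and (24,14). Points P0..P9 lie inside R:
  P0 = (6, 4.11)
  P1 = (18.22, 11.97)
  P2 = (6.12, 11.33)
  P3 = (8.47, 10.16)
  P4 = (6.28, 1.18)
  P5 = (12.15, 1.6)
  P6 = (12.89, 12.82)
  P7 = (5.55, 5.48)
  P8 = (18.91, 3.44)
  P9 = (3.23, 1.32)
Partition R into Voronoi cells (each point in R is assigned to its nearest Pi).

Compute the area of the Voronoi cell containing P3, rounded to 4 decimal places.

Area of P3's cell: 29.3454

1. box [0,24]×[0,14]: [(0, 0) (24, 0) (24, 14) (0, 14)]
2. ⊥bis P3·P0 via (7.235,7.135): [(0, 10.0888) (24, 0.2904) (24, 14) (0, 14)]  |A|=211.4491
3. ⊥bis P3·P1 via (13.345,11.065): [(0, 10.0888) (14.6355, 4.1137) (12.8001, 14) (0, 14)]  |A|=91.8944
4. ⊥bis P3·P2 via (7.295,10.745): [(5.7912, 7.7245) (14.6355, 4.1137) (12.8001, 14) (8.9156, 14)]  |A|=52.5942
5. ⊥bis P3·P4 via (7.375,5.67): [(5.7912, 7.7245) (14.6355, 4.1137) (12.8001, 14) (8.9156, 14)]  |A|=52.5942
6. ⊥bis P3·P5 via (10.31,5.88): [(5.7912, 7.7245) (10.3095, 5.8798) (14.0121, 7.4716) (12.8001, 14) (8.9156, 14)]  |A|=45.8817
7. ⊥bis P3·P6 via (10.68,11.49): [(5.7912, 7.7245) (10.3095, 5.8798) (13.2862, 7.1595) (9.1695, 14) (8.9156, 14)]  |A|=30.905
8. ⊥bis P3·P7 via (7.01,7.82): [(6.1163, 8.3776) (9.7603, 6.104) (10.3095, 5.8798) (13.2862, 7.1595) (9.1695, 14) (8.9156, 14)]  |A|=29.3454
9. ⊥bis P3·P8 via (13.69,6.8): [(6.1163, 8.3776) (9.7603, 6.104) (10.3095, 5.8798) (13.2862, 7.1595) (9.1695, 14) (8.9156, 14)]  |A|=29.3454
10. ⊥bis P3·P9 via (5.85,5.74): [(6.1163, 8.3776) (9.7603, 6.104) (10.3095, 5.8798) (13.2862, 7.1595) (9.1695, 14) (8.9156, 14)]  |A|=29.3454
11. canonical 6-gon: [(6.1163, 8.3776) (9.7603, 6.104) (10.3095, 5.8798) (13.2862, 7.1595) (9.1695, 14) (8.9156, 14)]
12. shoelace: 29.3454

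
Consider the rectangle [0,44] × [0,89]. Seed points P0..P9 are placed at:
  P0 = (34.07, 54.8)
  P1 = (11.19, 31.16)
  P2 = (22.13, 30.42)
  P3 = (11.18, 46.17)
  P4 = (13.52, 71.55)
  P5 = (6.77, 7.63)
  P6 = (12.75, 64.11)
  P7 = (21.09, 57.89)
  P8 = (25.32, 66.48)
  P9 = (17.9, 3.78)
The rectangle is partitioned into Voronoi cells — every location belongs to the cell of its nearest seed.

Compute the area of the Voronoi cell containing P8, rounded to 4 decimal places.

1. box [0,44]×[0,89]: [(0, 0) (44, 0) (44, 89) (0, 89)]
2. ⊥bis P8·P0 via (29.695,60.64): [(0, 38.3942) (44, 71.3565) (44, 89) (0, 89)]  |A|=1501.4851
3. ⊥bis P8·P1 via (18.255,48.82): [(0, 56.123) (15.4271, 49.9513) (44, 71.3565) (44, 89) (0, 89)]  |A|=1364.7324
4. ⊥bis P8·P2 via (23.725,48.45): [(0, 56.123) (15.4271, 49.9513) (44, 71.3565) (44, 89) (0, 89)]  |A|=1364.7324
5. ⊥bis P8·P3 via (18.25,56.325): [(0, 69.0308) (21.1967, 54.2735) (44, 71.3565) (44, 89) (0, 89)]  |A|=1176.7881
6. ⊥bis P8·P4 via (19.42,69.015): [(14.9537, 58.6199) (21.1967, 54.2735) (44, 71.3565) (44, 89) (28.0068, 89)]  |A|=602.0583
7. ⊥bis P8·P5 via (16.045,37.055): [(14.9537, 58.6199) (21.1967, 54.2735) (44, 71.3565) (44, 89) (28.0068, 89)]  |A|=602.0583
8. ⊥bis P8·P6 via (19.035,65.295): [(18.6649, 67.2577) (21.1004, 54.3405) (21.1967, 54.2735) (44, 71.3565) (44, 89) (28.0068, 89)]  |A|=567.5702
9. ⊥bis P8·P7 via (23.205,62.185): [(18.6649, 67.2577) (19.2546, 64.1303) (28.3653, 59.6439) (44, 71.3565) (44, 89) (28.0068, 89)]  |A|=526.616
10. ⊥bis P8·P9 via (21.61,35.13): [(18.6649, 67.2577) (19.2546, 64.1303) (28.3653, 59.6439) (44, 71.3565) (44, 89) (28.0068, 89)]  |A|=526.616
11. canonical 6-gon: [(18.6649, 67.2577) (19.2546, 64.1303) (28.3653, 59.6439) (44, 71.3565) (44, 89) (28.0068, 89)]
12. shoelace: 526.616

Area of P8's cell: 526.6160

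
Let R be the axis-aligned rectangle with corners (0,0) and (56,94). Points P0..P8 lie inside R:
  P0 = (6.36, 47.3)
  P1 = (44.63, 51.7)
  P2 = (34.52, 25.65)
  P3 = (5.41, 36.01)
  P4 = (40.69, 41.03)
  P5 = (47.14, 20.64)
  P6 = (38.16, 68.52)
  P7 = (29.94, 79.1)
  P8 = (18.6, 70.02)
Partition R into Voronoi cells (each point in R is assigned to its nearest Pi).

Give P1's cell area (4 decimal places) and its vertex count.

Area of P1's cell: 388.6165 (4 vertices)

1. box [0,56]×[0,94]: [(0, 0) (56, 0) (56, 94) (0, 94)]
2. ⊥bis P1·P0 via (25.495,49.5): [(31.1861, 0) (56, 0) (56, 94) (20.3787, 94)]  |A|=2840.4514
3. ⊥bis P1·P2 via (39.575,38.675): [(26.1401, 43.8891) (56, 32.3005) (56, 94) (20.3787, 94)]  |A|=1813.6785
4. ⊥bis P1·P3 via (25.02,43.855): [(26.1401, 43.8891) (56, 32.3005) (56, 94) (20.3787, 94)]  |A|=1813.6785
5. ⊥bis P1·P4 via (42.66,46.365): [(25.1104, 52.8454) (56, 41.4391) (56, 94) (20.3787, 94)]  |A|=1544.7839
6. ⊥bis P1·P5 via (45.885,36.17): [(25.1104, 52.8454) (56, 41.4391) (56, 94) (20.3787, 94)]  |A|=1544.7839
7. ⊥bis P1·P6 via (41.395,60.11): [(25.0002, 53.8036) (25.1104, 52.8454) (56, 41.4391) (56, 65.728)]  |A|=390.6462
8. ⊥bis P1·P7 via (37.285,65.4): [(25.0002, 53.8036) (25.1104, 52.8454) (56, 41.4391) (56, 65.728)]  |A|=390.6462
9. ⊥bis P1·P8 via (31.615,60.86): [(27.2606, 54.673) (25.7961, 52.5922) (56, 41.4391) (56, 65.728)]  |A|=388.6165
10. canonical 4-gon: [(27.2606, 54.673) (25.7961, 52.5922) (56, 41.4391) (56, 65.728)]
11. shoelace: 388.6165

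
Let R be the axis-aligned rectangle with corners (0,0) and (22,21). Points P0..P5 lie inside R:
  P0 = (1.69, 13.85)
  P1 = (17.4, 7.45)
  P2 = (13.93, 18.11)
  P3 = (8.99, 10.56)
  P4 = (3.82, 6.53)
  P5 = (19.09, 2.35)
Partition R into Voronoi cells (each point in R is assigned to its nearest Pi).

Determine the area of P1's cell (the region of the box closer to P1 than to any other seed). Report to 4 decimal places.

1. box [0,22]×[0,21]: [(0, 0) (22, 0) (22, 21) (0, 21)]
2. ⊥bis P1·P0 via (9.545,10.65): [(5.2064, 0) (22, 0) (22, 21) (13.7614, 21)]  |A|=262.8383
3. ⊥bis P1·P2 via (15.665,12.78): [(9.6097, 10.8089) (5.2064, 0) (22, 0) (22, 14.8421)]  |A|=182.7095
4. ⊥bis P1·P3 via (13.195,9.005): [(14.444, 12.3825) (9.865, 0) (22, 0) (22, 14.8421)]  |A|=131.2048
5. ⊥bis P1·P4 via (10.61,6.99): [(14.444, 12.3825) (10.8949, 2.785) (11.0835, 0) (22, 0) (22, 14.8421)]  |A|=129.5079
6. ⊥bis P1·P5 via (18.245,4.9): [(14.444, 12.3825) (10.8949, 2.785) (10.9161, 2.4714) (22, 6.1443) (22, 14.8421)]  |A|=81.9671
7. canonical 5-gon: [(14.444, 12.3825) (10.8949, 2.785) (10.9161, 2.4714) (22, 6.1443) (22, 14.8421)]
8. shoelace: 81.9671

Area of P1's cell: 81.9671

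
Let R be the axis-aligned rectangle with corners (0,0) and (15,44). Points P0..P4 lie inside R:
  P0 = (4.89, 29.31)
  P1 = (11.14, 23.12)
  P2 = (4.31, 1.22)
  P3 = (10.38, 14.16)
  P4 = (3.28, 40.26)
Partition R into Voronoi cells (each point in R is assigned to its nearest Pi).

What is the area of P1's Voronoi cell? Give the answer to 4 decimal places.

1. box [0,15]×[0,44]: [(0, 0) (15, 0) (15, 44) (0, 44)]
2. ⊥bis P1·P0 via (8.015,26.215): [(0, 18.1223) (0, 0) (15, 0) (15, 33.2677)]  |A|=385.4251
3. ⊥bis P1·P2 via (7.725,12.17): [(0, 18.1223) (0, 14.5792) (15, 9.9011) (15, 33.2677)]  |A|=201.8226
4. ⊥bis P1·P3 via (10.76,18.64): [(1.3069, 19.4418) (15, 18.2804) (15, 33.2677)]  |A|=102.612
5. ⊥bis P1·P4 via (7.21,31.69): [(1.3069, 19.4418) (15, 18.2804) (15, 33.2677)]  |A|=102.612
6. canonical 3-gon: [(1.3069, 19.4418) (15, 18.2804) (15, 33.2677)]
7. shoelace: 102.612

Area of P1's cell: 102.6120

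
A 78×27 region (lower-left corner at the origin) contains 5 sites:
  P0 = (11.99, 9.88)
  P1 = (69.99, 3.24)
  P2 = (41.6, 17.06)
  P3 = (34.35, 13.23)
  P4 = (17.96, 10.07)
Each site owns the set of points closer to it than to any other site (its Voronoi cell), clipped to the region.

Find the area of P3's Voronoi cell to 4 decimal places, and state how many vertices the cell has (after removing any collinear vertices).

Area of P3's cell: 352.2338 (4 vertices)

1. box [0,78]×[0,27]: [(0, 0) (78, 0) (78, 27) (0, 27)]
2. ⊥bis P3·P0 via (23.17,11.555): [(24.9012, 0) (78, 0) (78, 27) (20.856, 27)]  |A|=1488.2779
3. ⊥bis P3·P1 via (52.17,8.235): [(24.9012, 0) (49.8617, 0) (57.4299, 27) (20.856, 27)]  |A|=830.7143
4. ⊥bis P3·P2 via (37.975,15.145): [(24.9012, 0) (45.9757, 0) (31.7123, 27) (20.856, 27)]  |A|=431.0662
5. ⊥bis P3·P4 via (26.155,11.65): [(28.4011, 0) (45.9757, 0) (31.7123, 27) (23.1955, 27)]  |A|=352.2338
6. canonical 4-gon: [(28.4011, 0) (45.9757, 0) (31.7123, 27) (23.1955, 27)]
7. shoelace: 352.2338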